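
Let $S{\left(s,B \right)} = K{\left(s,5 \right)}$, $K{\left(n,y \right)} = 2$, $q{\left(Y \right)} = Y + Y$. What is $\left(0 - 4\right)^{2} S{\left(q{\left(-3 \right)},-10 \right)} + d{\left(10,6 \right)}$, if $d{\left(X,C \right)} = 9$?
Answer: $41$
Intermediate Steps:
$q{\left(Y \right)} = 2 Y$
$S{\left(s,B \right)} = 2$
$\left(0 - 4\right)^{2} S{\left(q{\left(-3 \right)},-10 \right)} + d{\left(10,6 \right)} = \left(0 - 4\right)^{2} \cdot 2 + 9 = \left(-4\right)^{2} \cdot 2 + 9 = 16 \cdot 2 + 9 = 32 + 9 = 41$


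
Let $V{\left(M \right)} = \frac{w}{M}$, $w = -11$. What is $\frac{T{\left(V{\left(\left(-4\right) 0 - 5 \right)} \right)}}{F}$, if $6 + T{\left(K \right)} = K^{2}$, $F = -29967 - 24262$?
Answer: $\frac{29}{1355725} \approx 2.1391 \cdot 10^{-5}$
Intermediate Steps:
$F = -54229$ ($F = -29967 - 24262 = -54229$)
$V{\left(M \right)} = - \frac{11}{M}$
$T{\left(K \right)} = -6 + K^{2}$
$\frac{T{\left(V{\left(\left(-4\right) 0 - 5 \right)} \right)}}{F} = \frac{-6 + \left(- \frac{11}{\left(-4\right) 0 - 5}\right)^{2}}{-54229} = \left(-6 + \left(- \frac{11}{0 - 5}\right)^{2}\right) \left(- \frac{1}{54229}\right) = \left(-6 + \left(- \frac{11}{-5}\right)^{2}\right) \left(- \frac{1}{54229}\right) = \left(-6 + \left(\left(-11\right) \left(- \frac{1}{5}\right)\right)^{2}\right) \left(- \frac{1}{54229}\right) = \left(-6 + \left(\frac{11}{5}\right)^{2}\right) \left(- \frac{1}{54229}\right) = \left(-6 + \frac{121}{25}\right) \left(- \frac{1}{54229}\right) = \left(- \frac{29}{25}\right) \left(- \frac{1}{54229}\right) = \frac{29}{1355725}$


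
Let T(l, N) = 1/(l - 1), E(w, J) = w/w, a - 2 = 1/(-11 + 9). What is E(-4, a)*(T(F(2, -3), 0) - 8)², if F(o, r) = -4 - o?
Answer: 3249/49 ≈ 66.306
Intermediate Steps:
a = 3/2 (a = 2 + 1/(-11 + 9) = 2 + 1/(-2) = 2 - ½ = 3/2 ≈ 1.5000)
E(w, J) = 1
T(l, N) = 1/(-1 + l)
E(-4, a)*(T(F(2, -3), 0) - 8)² = 1*(1/(-1 + (-4 - 1*2)) - 8)² = 1*(1/(-1 + (-4 - 2)) - 8)² = 1*(1/(-1 - 6) - 8)² = 1*(1/(-7) - 8)² = 1*(-⅐ - 8)² = 1*(-57/7)² = 1*(3249/49) = 3249/49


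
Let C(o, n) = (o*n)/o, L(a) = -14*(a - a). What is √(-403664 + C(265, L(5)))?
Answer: 4*I*√25229 ≈ 635.35*I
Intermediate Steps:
L(a) = 0 (L(a) = -14*0 = 0)
C(o, n) = n (C(o, n) = (n*o)/o = n)
√(-403664 + C(265, L(5))) = √(-403664 + 0) = √(-403664) = 4*I*√25229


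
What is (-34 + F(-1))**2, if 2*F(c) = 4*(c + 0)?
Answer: 1296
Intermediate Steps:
F(c) = 2*c (F(c) = (4*(c + 0))/2 = (4*c)/2 = 2*c)
(-34 + F(-1))**2 = (-34 + 2*(-1))**2 = (-34 - 2)**2 = (-36)**2 = 1296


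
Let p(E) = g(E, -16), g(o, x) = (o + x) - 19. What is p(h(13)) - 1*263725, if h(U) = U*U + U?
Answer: -263578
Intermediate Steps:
h(U) = U + U² (h(U) = U² + U = U + U²)
g(o, x) = -19 + o + x
p(E) = -35 + E (p(E) = -19 + E - 16 = -35 + E)
p(h(13)) - 1*263725 = (-35 + 13*(1 + 13)) - 1*263725 = (-35 + 13*14) - 263725 = (-35 + 182) - 263725 = 147 - 263725 = -263578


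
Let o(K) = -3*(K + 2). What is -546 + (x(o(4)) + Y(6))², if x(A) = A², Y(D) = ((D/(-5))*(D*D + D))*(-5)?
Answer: 331230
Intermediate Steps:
o(K) = -6 - 3*K (o(K) = -3*(2 + K) = -6 - 3*K)
Y(D) = D*(D + D²) (Y(D) = ((D*(-⅕))*(D² + D))*(-5) = ((-D/5)*(D + D²))*(-5) = -D*(D + D²)/5*(-5) = D*(D + D²))
-546 + (x(o(4)) + Y(6))² = -546 + ((-6 - 3*4)² + 6²*(1 + 6))² = -546 + ((-6 - 12)² + 36*7)² = -546 + ((-18)² + 252)² = -546 + (324 + 252)² = -546 + 576² = -546 + 331776 = 331230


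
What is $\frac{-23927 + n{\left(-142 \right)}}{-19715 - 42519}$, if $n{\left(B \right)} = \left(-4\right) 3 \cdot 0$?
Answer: $\frac{23927}{62234} \approx 0.38447$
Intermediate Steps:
$n{\left(B \right)} = 0$ ($n{\left(B \right)} = \left(-12\right) 0 = 0$)
$\frac{-23927 + n{\left(-142 \right)}}{-19715 - 42519} = \frac{-23927 + 0}{-19715 - 42519} = - \frac{23927}{-62234} = \left(-23927\right) \left(- \frac{1}{62234}\right) = \frac{23927}{62234}$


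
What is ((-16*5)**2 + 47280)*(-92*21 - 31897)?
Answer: -1815940720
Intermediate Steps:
((-16*5)**2 + 47280)*(-92*21 - 31897) = ((-80)**2 + 47280)*(-1932 - 31897) = (6400 + 47280)*(-33829) = 53680*(-33829) = -1815940720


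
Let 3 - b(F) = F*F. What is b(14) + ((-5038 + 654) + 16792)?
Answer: 12215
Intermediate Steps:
b(F) = 3 - F² (b(F) = 3 - F*F = 3 - F²)
b(14) + ((-5038 + 654) + 16792) = (3 - 1*14²) + ((-5038 + 654) + 16792) = (3 - 1*196) + (-4384 + 16792) = (3 - 196) + 12408 = -193 + 12408 = 12215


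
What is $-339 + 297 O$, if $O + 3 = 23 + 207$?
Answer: $67080$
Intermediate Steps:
$O = 227$ ($O = -3 + \left(23 + 207\right) = -3 + 230 = 227$)
$-339 + 297 O = -339 + 297 \cdot 227 = -339 + 67419 = 67080$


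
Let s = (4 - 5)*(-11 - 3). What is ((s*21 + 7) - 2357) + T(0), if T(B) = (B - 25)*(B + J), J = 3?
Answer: -2131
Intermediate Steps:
T(B) = (-25 + B)*(3 + B) (T(B) = (B - 25)*(B + 3) = (-25 + B)*(3 + B))
s = 14 (s = -1*(-14) = 14)
((s*21 + 7) - 2357) + T(0) = ((14*21 + 7) - 2357) + (-75 + 0² - 22*0) = ((294 + 7) - 2357) + (-75 + 0 + 0) = (301 - 2357) - 75 = -2056 - 75 = -2131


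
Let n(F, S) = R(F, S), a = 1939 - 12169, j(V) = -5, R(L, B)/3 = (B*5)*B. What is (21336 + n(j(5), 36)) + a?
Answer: 30546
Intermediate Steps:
R(L, B) = 15*B**2 (R(L, B) = 3*((B*5)*B) = 3*((5*B)*B) = 3*(5*B**2) = 15*B**2)
a = -10230
n(F, S) = 15*S**2
(21336 + n(j(5), 36)) + a = (21336 + 15*36**2) - 10230 = (21336 + 15*1296) - 10230 = (21336 + 19440) - 10230 = 40776 - 10230 = 30546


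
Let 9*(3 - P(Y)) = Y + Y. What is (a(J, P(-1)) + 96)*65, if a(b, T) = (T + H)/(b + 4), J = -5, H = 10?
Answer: 48425/9 ≈ 5380.6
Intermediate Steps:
P(Y) = 3 - 2*Y/9 (P(Y) = 3 - (Y + Y)/9 = 3 - 2*Y/9)
a(b, T) = (10 + T)/(4 + b) (a(b, T) = (T + 10)/(b + 4) = (10 + T)/(4 + b))
(a(J, P(-1)) + 96)*65 = ((10 + (3 - 2/9*(-1)))/(4 - 5) + 96)*65 = ((10 + (3 + 2/9))/(-1) + 96)*65 = (-(10 + 29/9) + 96)*65 = (-1*119/9 + 96)*65 = (-119/9 + 96)*65 = (745/9)*65 = 48425/9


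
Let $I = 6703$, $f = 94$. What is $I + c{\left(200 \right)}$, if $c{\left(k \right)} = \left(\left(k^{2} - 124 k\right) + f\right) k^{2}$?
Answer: $611766703$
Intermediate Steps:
$c{\left(k \right)} = k^{2} \left(94 + k^{2} - 124 k\right)$ ($c{\left(k \right)} = \left(\left(k^{2} - 124 k\right) + 94\right) k^{2} = \left(94 + k^{2} - 124 k\right) k^{2} = k^{2} \left(94 + k^{2} - 124 k\right)$)
$I + c{\left(200 \right)} = 6703 + 200^{2} \left(94 + 200^{2} - 24800\right) = 6703 + 40000 \left(94 + 40000 - 24800\right) = 6703 + 40000 \cdot 15294 = 6703 + 611760000 = 611766703$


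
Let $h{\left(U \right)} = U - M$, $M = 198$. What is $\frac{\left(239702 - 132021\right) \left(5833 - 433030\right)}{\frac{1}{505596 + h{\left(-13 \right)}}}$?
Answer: $-23248215464345445$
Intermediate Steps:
$h{\left(U \right)} = -198 + U$ ($h{\left(U \right)} = U - 198 = -198 + U$)
$\frac{\left(239702 - 132021\right) \left(5833 - 433030\right)}{\frac{1}{505596 + h{\left(-13 \right)}}} = \frac{\left(239702 - 132021\right) \left(5833 - 433030\right)}{\frac{1}{505596 - 211}} = \frac{107681 \left(-427197\right)}{\frac{1}{505596 - 211}} = - \frac{46001000157}{\frac{1}{505385}} = - 46001000157 \frac{1}{\frac{1}{505385}} = \left(-46001000157\right) 505385 = -23248215464345445$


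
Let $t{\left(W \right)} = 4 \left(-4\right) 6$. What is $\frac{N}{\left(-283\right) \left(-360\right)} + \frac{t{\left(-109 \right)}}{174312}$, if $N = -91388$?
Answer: $- \frac{18448849}{20554290} \approx -0.89757$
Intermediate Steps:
$t{\left(W \right)} = -96$ ($t{\left(W \right)} = \left(-16\right) 6 = -96$)
$\frac{N}{\left(-283\right) \left(-360\right)} + \frac{t{\left(-109 \right)}}{174312} = - \frac{91388}{\left(-283\right) \left(-360\right)} - \frac{96}{174312} = - \frac{91388}{101880} - \frac{4}{7263} = \left(-91388\right) \frac{1}{101880} - \frac{4}{7263} = - \frac{22847}{25470} - \frac{4}{7263} = - \frac{18448849}{20554290}$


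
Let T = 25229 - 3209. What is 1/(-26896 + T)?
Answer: -1/4876 ≈ -0.00020509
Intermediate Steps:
T = 22020
1/(-26896 + T) = 1/(-26896 + 22020) = 1/(-4876) = -1/4876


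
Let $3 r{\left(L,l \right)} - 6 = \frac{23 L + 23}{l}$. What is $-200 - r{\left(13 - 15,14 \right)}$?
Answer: $- \frac{8461}{42} \approx -201.45$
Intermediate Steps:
$r{\left(L,l \right)} = 2 + \frac{23 + 23 L}{3 l}$ ($r{\left(L,l \right)} = 2 + \frac{\left(23 L + 23\right) \frac{1}{l}}{3} = 2 + \frac{\left(23 + 23 L\right) \frac{1}{l}}{3} = 2 + \frac{\frac{1}{l} \left(23 + 23 L\right)}{3} = 2 + \frac{23 + 23 L}{3 l}$)
$-200 - r{\left(13 - 15,14 \right)} = -200 - \frac{23 + 6 \cdot 14 + 23 \left(13 - 15\right)}{3 \cdot 14} = -200 - \frac{1}{3} \cdot \frac{1}{14} \left(23 + 84 + 23 \left(13 - 15\right)\right) = -200 - \frac{1}{3} \cdot \frac{1}{14} \left(23 + 84 + 23 \left(-2\right)\right) = -200 - \frac{1}{3} \cdot \frac{1}{14} \left(23 + 84 - 46\right) = -200 - \frac{1}{3} \cdot \frac{1}{14} \cdot 61 = -200 - \frac{61}{42} = - \frac{8461}{42}$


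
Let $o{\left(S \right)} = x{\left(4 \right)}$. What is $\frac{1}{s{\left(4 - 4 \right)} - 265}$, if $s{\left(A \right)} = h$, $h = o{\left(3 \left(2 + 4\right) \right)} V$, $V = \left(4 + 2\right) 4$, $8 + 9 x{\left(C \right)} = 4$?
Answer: $- \frac{3}{827} \approx -0.0036276$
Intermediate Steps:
$x{\left(C \right)} = - \frac{4}{9}$ ($x{\left(C \right)} = - \frac{8}{9} + \frac{1}{9} \cdot 4 = - \frac{8}{9} + \frac{4}{9} = - \frac{4}{9}$)
$o{\left(S \right)} = - \frac{4}{9}$
$V = 24$ ($V = 6 \cdot 4 = 24$)
$h = - \frac{32}{3}$ ($h = \left(- \frac{4}{9}\right) 24 = - \frac{32}{3} \approx -10.667$)
$s{\left(A \right)} = - \frac{32}{3}$
$\frac{1}{s{\left(4 - 4 \right)} - 265} = \frac{1}{- \frac{32}{3} - 265} = \frac{1}{- \frac{827}{3}} = - \frac{3}{827}$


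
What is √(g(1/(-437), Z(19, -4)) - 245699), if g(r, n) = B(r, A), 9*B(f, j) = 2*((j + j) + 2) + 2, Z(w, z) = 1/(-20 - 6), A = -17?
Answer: I*√2211353/3 ≈ 495.69*I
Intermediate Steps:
Z(w, z) = -1/26 (Z(w, z) = 1/(-26) = -1/26)
B(f, j) = ⅔ + 4*j/9 (B(f, j) = (2*((j + j) + 2) + 2)/9 = (2*(2*j + 2) + 2)/9 = (2*(2 + 2*j) + 2)/9 = ((4 + 4*j) + 2)/9 = (6 + 4*j)/9 = ⅔ + 4*j/9)
g(r, n) = -62/9 (g(r, n) = ⅔ + (4/9)*(-17) = ⅔ - 68/9 = -62/9)
√(g(1/(-437), Z(19, -4)) - 245699) = √(-62/9 - 245699) = √(-2211353/9) = I*√2211353/3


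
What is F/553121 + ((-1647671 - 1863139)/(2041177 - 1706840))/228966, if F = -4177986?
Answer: -53305718955322737/7057068538866097 ≈ -7.5535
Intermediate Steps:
F/553121 + ((-1647671 - 1863139)/(2041177 - 1706840))/228966 = -4177986/553121 + ((-1647671 - 1863139)/(2041177 - 1706840))/228966 = -4177986*1/553121 - 3510810/334337*(1/228966) = -4177986/553121 - 3510810*1/334337*(1/228966) = -4177986/553121 - 3510810/334337*1/228966 = -4177986/553121 - 585135/12758634257 = -53305718955322737/7057068538866097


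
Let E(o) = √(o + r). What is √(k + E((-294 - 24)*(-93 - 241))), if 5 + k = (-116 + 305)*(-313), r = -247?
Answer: √(-59162 + √105965) ≈ 242.56*I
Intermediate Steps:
E(o) = √(-247 + o) (E(o) = √(o - 247) = √(-247 + o))
k = -59162 (k = -5 + (-116 + 305)*(-313) = -5 + 189*(-313) = -5 - 59157 = -59162)
√(k + E((-294 - 24)*(-93 - 241))) = √(-59162 + √(-247 + (-294 - 24)*(-93 - 241))) = √(-59162 + √(-247 - 318*(-334))) = √(-59162 + √(-247 + 106212)) = √(-59162 + √105965)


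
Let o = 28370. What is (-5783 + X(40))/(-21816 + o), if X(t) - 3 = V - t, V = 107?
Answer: -197/226 ≈ -0.87168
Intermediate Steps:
X(t) = 110 - t (X(t) = 3 + (107 - t) = 110 - t)
(-5783 + X(40))/(-21816 + o) = (-5783 + (110 - 1*40))/(-21816 + 28370) = (-5783 + (110 - 40))/6554 = (-5783 + 70)*(1/6554) = -5713*1/6554 = -197/226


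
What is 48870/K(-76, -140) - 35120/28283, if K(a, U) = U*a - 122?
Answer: 168799675/49580099 ≈ 3.4046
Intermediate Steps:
K(a, U) = -122 + U*a
48870/K(-76, -140) - 35120/28283 = 48870/(-122 - 140*(-76)) - 35120/28283 = 48870/(-122 + 10640) - 35120*1/28283 = 48870/10518 - 35120/28283 = 48870*(1/10518) - 35120/28283 = 8145/1753 - 35120/28283 = 168799675/49580099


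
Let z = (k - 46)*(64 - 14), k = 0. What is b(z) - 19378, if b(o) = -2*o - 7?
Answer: -14785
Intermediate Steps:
z = -2300 (z = (0 - 46)*(64 - 14) = -46*50 = -2300)
b(o) = -7 - 2*o
b(z) - 19378 = (-7 - 2*(-2300)) - 19378 = (-7 + 4600) - 19378 = 4593 - 19378 = -14785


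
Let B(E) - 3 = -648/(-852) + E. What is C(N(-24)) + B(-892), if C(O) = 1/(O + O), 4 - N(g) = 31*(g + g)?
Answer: -188185889/211864 ≈ -888.24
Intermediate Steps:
N(g) = 4 - 62*g (N(g) = 4 - 31*(g + g) = 4 - 31*2*g = 4 - 62*g)
C(O) = 1/(2*O)
B(E) = 267/71 + E (B(E) = 3 + (-648/(-852) + E) = 3 + (-648*(-1/852) + E) = 3 + (54/71 + E) = 267/71 + E)
C(N(-24)) + B(-892) = 1/(2*(4 - 62*(-24))) + (267/71 - 892) = 1/(2*(4 + 1488)) - 63065/71 = (½)/1492 - 63065/71 = (½)*(1/1492) - 63065/71 = 1/2984 - 63065/71 = -188185889/211864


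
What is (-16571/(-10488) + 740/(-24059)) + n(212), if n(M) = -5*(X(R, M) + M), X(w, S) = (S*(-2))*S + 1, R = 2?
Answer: 113139209783569/252330792 ≈ 4.4838e+5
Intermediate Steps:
X(w, S) = 1 - 2*S**2 (X(w, S) = (-2*S)*S + 1 = -2*S**2 + 1 = 1 - 2*S**2)
n(M) = -5 - 5*M + 10*M**2 (n(M) = -5*((1 - 2*M**2) + M) = -5*(1 + M - 2*M**2) = -5 - 5*M + 10*M**2)
(-16571/(-10488) + 740/(-24059)) + n(212) = (-16571/(-10488) + 740/(-24059)) + (-5 - 5*212 + 10*212**2) = (-16571*(-1/10488) + 740*(-1/24059)) + (-5 - 1060 + 10*44944) = (16571/10488 - 740/24059) + (-5 - 1060 + 449440) = 390920569/252330792 + 448375 = 113139209783569/252330792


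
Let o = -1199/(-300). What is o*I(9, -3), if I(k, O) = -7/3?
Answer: -8393/900 ≈ -9.3256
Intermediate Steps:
I(k, O) = -7/3 (I(k, O) = -7*1/3 = -7/3)
o = 1199/300 (o = -1199*(-1/300) = 1199/300 ≈ 3.9967)
o*I(9, -3) = (1199/300)*(-7/3) = -8393/900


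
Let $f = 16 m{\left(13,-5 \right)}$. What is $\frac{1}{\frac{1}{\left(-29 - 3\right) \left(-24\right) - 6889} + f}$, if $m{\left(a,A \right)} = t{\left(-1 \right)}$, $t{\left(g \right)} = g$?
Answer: $- \frac{6121}{97937} \approx -0.062499$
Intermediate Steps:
$m{\left(a,A \right)} = -1$
$f = -16$ ($f = 16 \left(-1\right) = -16$)
$\frac{1}{\frac{1}{\left(-29 - 3\right) \left(-24\right) - 6889} + f} = \frac{1}{\frac{1}{\left(-29 - 3\right) \left(-24\right) - 6889} - 16} = \frac{1}{\frac{1}{\left(-32\right) \left(-24\right) - 6889} - 16} = \frac{1}{\frac{1}{768 - 6889} - 16} = \frac{1}{\frac{1}{-6121} - 16} = \frac{1}{- \frac{1}{6121} - 16} = \frac{1}{- \frac{97937}{6121}} = - \frac{6121}{97937}$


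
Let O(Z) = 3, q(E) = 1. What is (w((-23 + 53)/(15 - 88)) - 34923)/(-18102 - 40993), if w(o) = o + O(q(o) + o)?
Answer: 509838/862787 ≈ 0.59092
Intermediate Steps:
w(o) = 3 + o (w(o) = o + 3 = 3 + o)
(w((-23 + 53)/(15 - 88)) - 34923)/(-18102 - 40993) = ((3 + (-23 + 53)/(15 - 88)) - 34923)/(-18102 - 40993) = ((3 + 30/(-73)) - 34923)/(-59095) = ((3 + 30*(-1/73)) - 34923)*(-1/59095) = ((3 - 30/73) - 34923)*(-1/59095) = (189/73 - 34923)*(-1/59095) = -2549190/73*(-1/59095) = 509838/862787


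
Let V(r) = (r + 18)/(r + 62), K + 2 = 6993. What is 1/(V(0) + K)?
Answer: 31/216730 ≈ 0.00014304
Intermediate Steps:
K = 6991 (K = -2 + 6993 = 6991)
V(r) = (18 + r)/(62 + r)
1/(V(0) + K) = 1/((18 + 0)/(62 + 0) + 6991) = 1/(18/62 + 6991) = 1/((1/62)*18 + 6991) = 1/(9/31 + 6991) = 1/(216730/31) = 31/216730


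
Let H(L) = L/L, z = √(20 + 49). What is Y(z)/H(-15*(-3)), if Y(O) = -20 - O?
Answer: -20 - √69 ≈ -28.307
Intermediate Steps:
z = √69 ≈ 8.3066
H(L) = 1
Y(z)/H(-15*(-3)) = (-20 - √69)/1 = (-20 - √69)*1 = -20 - √69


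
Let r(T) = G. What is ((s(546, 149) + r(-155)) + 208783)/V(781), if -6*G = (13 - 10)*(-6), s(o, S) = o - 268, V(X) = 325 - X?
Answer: -8711/19 ≈ -458.47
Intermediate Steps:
s(o, S) = -268 + o
G = 3 (G = -(13 - 10)*(-6)/6 = -(-6)/2 = -⅙*(-18) = 3)
r(T) = 3
((s(546, 149) + r(-155)) + 208783)/V(781) = (((-268 + 546) + 3) + 208783)/(325 - 1*781) = ((278 + 3) + 208783)/(325 - 781) = (281 + 208783)/(-456) = 209064*(-1/456) = -8711/19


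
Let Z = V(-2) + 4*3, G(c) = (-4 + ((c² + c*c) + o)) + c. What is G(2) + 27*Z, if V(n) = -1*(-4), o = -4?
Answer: 434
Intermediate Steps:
V(n) = 4
G(c) = -8 + c + 2*c² (G(c) = (-4 + ((c² + c*c) - 4)) + c = (-4 + ((c² + c²) - 4)) + c = (-4 + (2*c² - 4)) + c = (-4 + (-4 + 2*c²)) + c = (-8 + 2*c²) + c = -8 + c + 2*c²)
Z = 16 (Z = 4 + 4*3 = 4 + 12 = 16)
G(2) + 27*Z = (-8 + 2 + 2*2²) + 27*16 = (-8 + 2 + 2*4) + 432 = (-8 + 2 + 8) + 432 = 2 + 432 = 434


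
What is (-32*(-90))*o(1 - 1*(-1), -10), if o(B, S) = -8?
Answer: -23040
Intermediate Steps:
(-32*(-90))*o(1 - 1*(-1), -10) = -32*(-90)*(-8) = 2880*(-8) = -23040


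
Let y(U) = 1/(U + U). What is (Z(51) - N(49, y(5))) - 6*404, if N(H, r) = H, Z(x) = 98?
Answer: -2375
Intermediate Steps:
y(U) = 1/(2*U)
(Z(51) - N(49, y(5))) - 6*404 = (98 - 1*49) - 6*404 = (98 - 49) - 2424 = 49 - 2424 = -2375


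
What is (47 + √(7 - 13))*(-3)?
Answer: -141 - 3*I*√6 ≈ -141.0 - 7.3485*I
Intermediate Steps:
(47 + √(7 - 13))*(-3) = (47 + √(-6))*(-3) = (47 + I*√6)*(-3) = -141 - 3*I*√6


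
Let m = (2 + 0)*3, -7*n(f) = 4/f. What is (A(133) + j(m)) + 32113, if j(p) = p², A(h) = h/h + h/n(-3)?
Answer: 131393/4 ≈ 32848.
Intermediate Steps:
n(f) = -4/(7*f)
m = 6 (m = 2*3 = 6)
A(h) = 1 + 21*h/4 (A(h) = h/h + h/((-4/7/(-3))) = 1 + h/((-4/7*(-⅓))) = 1 + h/(4/21) = 1 + h*(21/4) = 1 + 21*h/4)
(A(133) + j(m)) + 32113 = ((1 + (21/4)*133) + 6²) + 32113 = ((1 + 2793/4) + 36) + 32113 = (2797/4 + 36) + 32113 = 2941/4 + 32113 = 131393/4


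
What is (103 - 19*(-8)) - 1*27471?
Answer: -27216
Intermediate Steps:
(103 - 19*(-8)) - 1*27471 = (103 + 152) - 27471 = 255 - 27471 = -27216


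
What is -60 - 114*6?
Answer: -744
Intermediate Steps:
-60 - 114*6 = -60 - 684 = -744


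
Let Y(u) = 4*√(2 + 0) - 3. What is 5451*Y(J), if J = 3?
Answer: -16353 + 21804*√2 ≈ 14483.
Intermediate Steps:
Y(u) = -3 + 4*√2 (Y(u) = 4*√2 - 3 = -3 + 4*√2)
5451*Y(J) = 5451*(-3 + 4*√2) = -16353 + 21804*√2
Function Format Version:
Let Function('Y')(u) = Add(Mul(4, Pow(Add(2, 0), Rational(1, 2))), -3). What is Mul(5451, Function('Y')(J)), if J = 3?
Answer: Add(-16353, Mul(21804, Pow(2, Rational(1, 2)))) ≈ 14483.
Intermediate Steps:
Function('Y')(u) = Add(-3, Mul(4, Pow(2, Rational(1, 2)))) (Function('Y')(u) = Add(Mul(4, Pow(2, Rational(1, 2))), -3) = Add(-3, Mul(4, Pow(2, Rational(1, 2)))))
Mul(5451, Function('Y')(J)) = Mul(5451, Add(-3, Mul(4, Pow(2, Rational(1, 2))))) = Add(-16353, Mul(21804, Pow(2, Rational(1, 2))))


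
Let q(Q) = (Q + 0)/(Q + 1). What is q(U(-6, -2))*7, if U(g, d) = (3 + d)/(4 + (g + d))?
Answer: -7/3 ≈ -2.3333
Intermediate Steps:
U(g, d) = (3 + d)/(4 + d + g) (U(g, d) = (3 + d)/(4 + (d + g)) = (3 + d)/(4 + d + g))
q(Q) = Q/(1 + Q)
q(U(-6, -2))*7 = (((3 - 2)/(4 - 2 - 6))/(1 + (3 - 2)/(4 - 2 - 6)))*7 = ((1/(-4))/(1 + 1/(-4)))*7 = ((-¼*1)/(1 - ¼*1))*7 = -1/(4*(1 - ¼))*7 = -1/(4*¾)*7 = -¼*4/3*7 = -⅓*7 = -7/3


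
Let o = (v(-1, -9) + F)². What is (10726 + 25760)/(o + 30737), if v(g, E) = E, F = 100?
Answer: 6081/6503 ≈ 0.93511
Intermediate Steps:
o = 8281 (o = (-9 + 100)² = 91² = 8281)
(10726 + 25760)/(o + 30737) = (10726 + 25760)/(8281 + 30737) = 36486/39018 = 36486*(1/39018) = 6081/6503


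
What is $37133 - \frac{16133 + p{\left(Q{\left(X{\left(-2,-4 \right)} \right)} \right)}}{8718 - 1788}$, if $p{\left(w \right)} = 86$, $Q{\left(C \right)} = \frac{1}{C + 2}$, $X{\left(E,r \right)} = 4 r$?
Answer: $\frac{36759353}{990} \approx 37131.0$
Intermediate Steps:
$Q{\left(C \right)} = \frac{1}{2 + C}$
$37133 - \frac{16133 + p{\left(Q{\left(X{\left(-2,-4 \right)} \right)} \right)}}{8718 - 1788} = 37133 - \frac{16133 + 86}{8718 - 1788} = 37133 - \frac{16219}{6930} = 37133 - 16219 \cdot \frac{1}{6930} = 37133 - \frac{2317}{990} = \frac{36759353}{990}$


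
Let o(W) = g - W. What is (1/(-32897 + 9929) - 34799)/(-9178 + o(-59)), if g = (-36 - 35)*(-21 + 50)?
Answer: 799263433/256736304 ≈ 3.1132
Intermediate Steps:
g = -2059 (g = -71*29 = -2059)
o(W) = -2059 - W
(1/(-32897 + 9929) - 34799)/(-9178 + o(-59)) = (1/(-32897 + 9929) - 34799)/(-9178 + (-2059 - 1*(-59))) = (1/(-22968) - 34799)/(-9178 + (-2059 + 59)) = (-1/22968 - 34799)/(-9178 - 2000) = -799263433/22968/(-11178) = -799263433/22968*(-1/11178) = 799263433/256736304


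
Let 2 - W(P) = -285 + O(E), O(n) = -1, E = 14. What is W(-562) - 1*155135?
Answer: -154847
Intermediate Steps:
W(P) = 288 (W(P) = 2 - (-285 - 1) = 2 - 1*(-286) = 2 + 286 = 288)
W(-562) - 1*155135 = 288 - 1*155135 = 288 - 155135 = -154847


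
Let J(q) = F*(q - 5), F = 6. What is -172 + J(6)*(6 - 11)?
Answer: -202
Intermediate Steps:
J(q) = -30 + 6*q (J(q) = 6*(q - 5) = 6*(-5 + q) = -30 + 6*q)
-172 + J(6)*(6 - 11) = -172 + (-30 + 6*6)*(6 - 11) = -172 + (-30 + 36)*(-5) = -172 + 6*(-5) = -172 - 30 = -202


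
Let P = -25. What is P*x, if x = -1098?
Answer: 27450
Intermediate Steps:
P*x = -25*(-1098) = 27450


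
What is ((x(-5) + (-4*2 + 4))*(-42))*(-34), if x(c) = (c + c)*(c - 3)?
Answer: 108528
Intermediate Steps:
x(c) = 2*c*(-3 + c) (x(c) = (2*c)*(-3 + c) = 2*c*(-3 + c))
((x(-5) + (-4*2 + 4))*(-42))*(-34) = ((2*(-5)*(-3 - 5) + (-4*2 + 4))*(-42))*(-34) = ((2*(-5)*(-8) + (-8 + 4))*(-42))*(-34) = ((80 - 4)*(-42))*(-34) = (76*(-42))*(-34) = -3192*(-34) = 108528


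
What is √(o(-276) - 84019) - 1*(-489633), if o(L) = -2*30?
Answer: 489633 + I*√84079 ≈ 4.8963e+5 + 289.96*I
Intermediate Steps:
o(L) = -60
√(o(-276) - 84019) - 1*(-489633) = √(-60 - 84019) - 1*(-489633) = √(-84079) + 489633 = I*√84079 + 489633 = 489633 + I*√84079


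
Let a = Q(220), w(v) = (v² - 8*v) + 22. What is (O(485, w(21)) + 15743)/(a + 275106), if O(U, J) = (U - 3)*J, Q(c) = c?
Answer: 157933/275326 ≈ 0.57362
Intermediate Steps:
w(v) = 22 + v² - 8*v
a = 220
O(U, J) = J*(-3 + U) (O(U, J) = (-3 + U)*J = J*(-3 + U))
(O(485, w(21)) + 15743)/(a + 275106) = ((22 + 21² - 8*21)*(-3 + 485) + 15743)/(220 + 275106) = ((22 + 441 - 168)*482 + 15743)/275326 = (295*482 + 15743)*(1/275326) = (142190 + 15743)*(1/275326) = 157933*(1/275326) = 157933/275326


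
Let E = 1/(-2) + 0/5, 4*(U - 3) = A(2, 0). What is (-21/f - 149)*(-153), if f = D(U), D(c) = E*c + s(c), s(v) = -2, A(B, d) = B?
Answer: 109701/5 ≈ 21940.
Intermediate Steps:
U = 7/2 (U = 3 + (1/4)*2 = 3 + 1/2 = 7/2 ≈ 3.5000)
E = -1/2 (E = 1*(-1/2) + 0*(1/5) = -1/2 + 0 = -1/2 ≈ -0.50000)
D(c) = -2 - c/2 (D(c) = -c/2 - 2 = -2 - c/2)
f = -15/4 (f = -2 - 1/2*7/2 = -2 - 7/4 = -15/4 ≈ -3.7500)
(-21/f - 149)*(-153) = (-21/(-15/4) - 149)*(-153) = (-21*(-4/15) - 149)*(-153) = (28/5 - 149)*(-153) = -717/5*(-153) = 109701/5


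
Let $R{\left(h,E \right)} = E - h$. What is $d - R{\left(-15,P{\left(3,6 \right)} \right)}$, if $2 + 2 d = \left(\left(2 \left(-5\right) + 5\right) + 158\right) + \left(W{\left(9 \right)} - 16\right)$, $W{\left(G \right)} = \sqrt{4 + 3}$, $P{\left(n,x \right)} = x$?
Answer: $\frac{93}{2} + \frac{\sqrt{7}}{2} \approx 47.823$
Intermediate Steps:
$W{\left(G \right)} = \sqrt{7}$
$d = \frac{135}{2} + \frac{\sqrt{7}}{2}$ ($d = -1 + \frac{\left(\left(2 \left(-5\right) + 5\right) + 158\right) - \left(16 - \sqrt{7}\right)}{2} = -1 + \frac{\left(\left(-10 + 5\right) + 158\right) - \left(16 - \sqrt{7}\right)}{2} = -1 + \frac{\left(-5 + 158\right) - \left(16 - \sqrt{7}\right)}{2} = -1 + \frac{153 - \left(16 - \sqrt{7}\right)}{2} = -1 + \frac{137 + \sqrt{7}}{2} = -1 + \left(\frac{137}{2} + \frac{\sqrt{7}}{2}\right) = \frac{135}{2} + \frac{\sqrt{7}}{2} \approx 68.823$)
$d - R{\left(-15,P{\left(3,6 \right)} \right)} = \left(\frac{135}{2} + \frac{\sqrt{7}}{2}\right) - \left(6 - -15\right) = \left(\frac{135}{2} + \frac{\sqrt{7}}{2}\right) - \left(6 + 15\right) = \left(\frac{135}{2} + \frac{\sqrt{7}}{2}\right) - 21 = \frac{93}{2} + \frac{\sqrt{7}}{2}$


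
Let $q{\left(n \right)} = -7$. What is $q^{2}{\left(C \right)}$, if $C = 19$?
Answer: $49$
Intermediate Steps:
$q^{2}{\left(C \right)} = \left(-7\right)^{2} = 49$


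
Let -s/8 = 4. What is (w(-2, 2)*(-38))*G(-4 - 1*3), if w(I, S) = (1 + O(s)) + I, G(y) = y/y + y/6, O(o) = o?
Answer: -209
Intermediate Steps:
s = -32 (s = -8*4 = -32)
G(y) = 1 + y/6 (G(y) = 1 + y*(⅙) = 1 + y/6)
w(I, S) = -31 + I (w(I, S) = (1 - 32) + I = -31 + I)
(w(-2, 2)*(-38))*G(-4 - 1*3) = ((-31 - 2)*(-38))*(1 + (-4 - 1*3)/6) = (-33*(-38))*(1 + (-4 - 3)/6) = 1254*(1 + (⅙)*(-7)) = 1254*(1 - 7/6) = 1254*(-⅙) = -209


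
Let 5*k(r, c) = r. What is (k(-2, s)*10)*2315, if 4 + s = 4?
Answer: -9260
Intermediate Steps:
s = 0 (s = -4 + 4 = 0)
k(r, c) = r/5
(k(-2, s)*10)*2315 = (((⅕)*(-2))*10)*2315 = -⅖*10*2315 = -4*2315 = -9260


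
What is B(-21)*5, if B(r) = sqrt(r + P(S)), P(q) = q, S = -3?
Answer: 10*I*sqrt(6) ≈ 24.495*I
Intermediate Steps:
B(r) = sqrt(-3 + r) (B(r) = sqrt(r - 3) = sqrt(-3 + r))
B(-21)*5 = sqrt(-3 - 21)*5 = sqrt(-24)*5 = (2*I*sqrt(6))*5 = 10*I*sqrt(6)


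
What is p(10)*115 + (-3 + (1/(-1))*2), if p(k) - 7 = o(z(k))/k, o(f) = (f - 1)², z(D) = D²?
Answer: 227023/2 ≈ 1.1351e+5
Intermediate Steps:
o(f) = (-1 + f)²
p(k) = 7 + (-1 + k²)²/k
p(10)*115 + (-3 + (1/(-1))*2) = (7 + (-1 + 10²)²/10)*115 + (-3 + (1/(-1))*2) = (7 + (-1 + 100)²/10)*115 + (-3 + (1*(-1))*2) = (7 + (⅒)*99²)*115 + (-3 - 1*2) = (7 + (⅒)*9801)*115 + (-3 - 2) = (7 + 9801/10)*115 - 5 = (9871/10)*115 - 5 = 227033/2 - 5 = 227023/2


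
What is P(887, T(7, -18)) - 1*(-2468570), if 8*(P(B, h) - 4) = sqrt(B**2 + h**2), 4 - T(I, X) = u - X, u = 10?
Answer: 2468574 + sqrt(787345)/8 ≈ 2.4687e+6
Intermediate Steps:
T(I, X) = -6 + X (T(I, X) = 4 - (10 - X) = 4 + (-10 + X) = -6 + X)
P(B, h) = 4 + sqrt(B**2 + h**2)/8
P(887, T(7, -18)) - 1*(-2468570) = (4 + sqrt(887**2 + (-6 - 18)**2)/8) - 1*(-2468570) = (4 + sqrt(786769 + (-24)**2)/8) + 2468570 = (4 + sqrt(786769 + 576)/8) + 2468570 = (4 + sqrt(787345)/8) + 2468570 = 2468574 + sqrt(787345)/8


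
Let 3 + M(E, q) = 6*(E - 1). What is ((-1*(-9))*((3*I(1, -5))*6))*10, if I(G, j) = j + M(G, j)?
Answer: -12960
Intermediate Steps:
M(E, q) = -9 + 6*E (M(E, q) = -3 + 6*(E - 1) = -3 + 6*(-1 + E) = -3 + (-6 + 6*E) = -9 + 6*E)
I(G, j) = -9 + j + 6*G (I(G, j) = j + (-9 + 6*G) = -9 + j + 6*G)
((-1*(-9))*((3*I(1, -5))*6))*10 = ((-1*(-9))*((3*(-9 - 5 + 6*1))*6))*10 = (9*((3*(-9 - 5 + 6))*6))*10 = (9*((3*(-8))*6))*10 = (9*(-24*6))*10 = (9*(-144))*10 = -1296*10 = -12960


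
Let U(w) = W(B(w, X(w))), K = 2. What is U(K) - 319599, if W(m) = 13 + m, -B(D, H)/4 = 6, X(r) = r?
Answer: -319610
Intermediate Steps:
B(D, H) = -24 (B(D, H) = -4*6 = -24)
U(w) = -11 (U(w) = 13 - 24 = -11)
U(K) - 319599 = -11 - 319599 = -319610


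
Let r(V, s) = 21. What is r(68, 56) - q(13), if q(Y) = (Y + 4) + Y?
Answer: -9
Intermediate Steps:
q(Y) = 4 + 2*Y (q(Y) = (4 + Y) + Y = 4 + 2*Y)
r(68, 56) - q(13) = 21 - (4 + 2*13) = 21 - (4 + 26) = 21 - 1*30 = 21 - 30 = -9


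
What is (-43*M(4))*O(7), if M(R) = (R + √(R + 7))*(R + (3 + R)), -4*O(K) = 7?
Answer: 3311 + 3311*√11/4 ≈ 6056.3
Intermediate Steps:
O(K) = -7/4 (O(K) = -¼*7 = -7/4)
M(R) = (3 + 2*R)*(R + √(7 + R)) (M(R) = (R + √(7 + R))*(3 + 2*R) = (3 + 2*R)*(R + √(7 + R)))
(-43*M(4))*O(7) = -43*(2*4² + 3*4 + 3*√(7 + 4) + 2*4*√(7 + 4))*(-7/4) = -43*(2*16 + 12 + 3*√11 + 2*4*√11)*(-7/4) = -43*(32 + 12 + 3*√11 + 8*√11)*(-7/4) = -43*(44 + 11*√11)*(-7/4) = (-1892 - 473*√11)*(-7/4) = 3311 + 3311*√11/4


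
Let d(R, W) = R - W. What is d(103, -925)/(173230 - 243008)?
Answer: -514/34889 ≈ -0.014732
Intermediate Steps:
d(103, -925)/(173230 - 243008) = (103 - 1*(-925))/(173230 - 243008) = (103 + 925)/(-69778) = 1028*(-1/69778) = -514/34889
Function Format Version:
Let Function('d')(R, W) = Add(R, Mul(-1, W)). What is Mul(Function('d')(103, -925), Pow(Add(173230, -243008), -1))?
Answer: Rational(-514, 34889) ≈ -0.014732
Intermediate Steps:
Mul(Function('d')(103, -925), Pow(Add(173230, -243008), -1)) = Mul(Add(103, Mul(-1, -925)), Pow(Add(173230, -243008), -1)) = Mul(Add(103, 925), Pow(-69778, -1)) = Mul(1028, Rational(-1, 69778)) = Rational(-514, 34889)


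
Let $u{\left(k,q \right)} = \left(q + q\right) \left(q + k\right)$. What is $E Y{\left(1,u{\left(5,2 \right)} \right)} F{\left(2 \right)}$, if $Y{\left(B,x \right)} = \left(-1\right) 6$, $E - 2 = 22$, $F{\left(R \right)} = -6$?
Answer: $864$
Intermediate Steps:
$u{\left(k,q \right)} = 2 q \left(k + q\right)$
$E = 24$ ($E = 2 + 22 = 24$)
$Y{\left(B,x \right)} = -6$
$E Y{\left(1,u{\left(5,2 \right)} \right)} F{\left(2 \right)} = 24 \left(-6\right) \left(-6\right) = \left(-144\right) \left(-6\right) = 864$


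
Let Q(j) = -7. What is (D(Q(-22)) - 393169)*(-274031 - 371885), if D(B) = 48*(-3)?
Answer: 254047159708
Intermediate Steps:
D(B) = -144
(D(Q(-22)) - 393169)*(-274031 - 371885) = (-144 - 393169)*(-274031 - 371885) = -393313*(-645916) = 254047159708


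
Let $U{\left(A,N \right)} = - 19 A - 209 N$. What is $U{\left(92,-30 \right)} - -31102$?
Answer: $35624$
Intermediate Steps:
$U{\left(A,N \right)} = - 209 N - 19 A$
$U{\left(92,-30 \right)} - -31102 = \left(\left(-209\right) \left(-30\right) - 1748\right) - -31102 = \left(6270 - 1748\right) + 31102 = 4522 + 31102 = 35624$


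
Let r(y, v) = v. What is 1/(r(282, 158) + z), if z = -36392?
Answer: -1/36234 ≈ -2.7598e-5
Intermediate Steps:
1/(r(282, 158) + z) = 1/(158 - 36392) = 1/(-36234) = -1/36234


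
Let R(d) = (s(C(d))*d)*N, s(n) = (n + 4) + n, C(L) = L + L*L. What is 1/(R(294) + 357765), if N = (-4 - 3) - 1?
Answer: -1/407629563 ≈ -2.4532e-9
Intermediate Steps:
C(L) = L + L**2
N = -8 (N = -7 - 1 = -8)
s(n) = 4 + 2*n (s(n) = (4 + n) + n = 4 + 2*n)
R(d) = -8*d*(4 + 2*d*(1 + d)) (R(d) = ((4 + 2*(d*(1 + d)))*d)*(-8) = ((4 + 2*d*(1 + d))*d)*(-8) = (d*(4 + 2*d*(1 + d)))*(-8) = -8*d*(4 + 2*d*(1 + d)))
1/(R(294) + 357765) = 1/(-16*294*(2 + 294*(1 + 294)) + 357765) = 1/(-16*294*(2 + 294*295) + 357765) = 1/(-16*294*(2 + 86730) + 357765) = 1/(-16*294*86732 + 357765) = 1/(-407987328 + 357765) = 1/(-407629563) = -1/407629563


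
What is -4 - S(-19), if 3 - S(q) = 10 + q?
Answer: -16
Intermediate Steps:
S(q) = -7 - q (S(q) = 3 - (10 + q) = 3 + (-10 - q) = -7 - q)
-4 - S(-19) = -4 - (-7 - 1*(-19)) = -4 - (-7 + 19) = -4 - 1*12 = -4 - 12 = -16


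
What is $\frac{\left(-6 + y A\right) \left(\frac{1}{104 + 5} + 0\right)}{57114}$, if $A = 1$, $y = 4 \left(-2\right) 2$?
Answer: $- \frac{11}{3112713} \approx -3.5339 \cdot 10^{-6}$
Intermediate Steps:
$y = -16$ ($y = \left(-8\right) 2 = -16$)
$\frac{\left(-6 + y A\right) \left(\frac{1}{104 + 5} + 0\right)}{57114} = \frac{\left(-6 - 16\right) \left(\frac{1}{104 + 5} + 0\right)}{57114} = \left(-6 - 16\right) \left(\frac{1}{109} + 0\right) \frac{1}{57114} = - 22 \left(\frac{1}{109} + 0\right) \frac{1}{57114} = \left(-22\right) \frac{1}{109} \cdot \frac{1}{57114} = \left(- \frac{22}{109}\right) \frac{1}{57114} = - \frac{11}{3112713}$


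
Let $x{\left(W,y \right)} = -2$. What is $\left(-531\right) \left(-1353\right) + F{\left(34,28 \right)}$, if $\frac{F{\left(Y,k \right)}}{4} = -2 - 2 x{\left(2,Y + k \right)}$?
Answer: $718451$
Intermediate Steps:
$F{\left(Y,k \right)} = 8$ ($F{\left(Y,k \right)} = 4 \left(-2 - -4\right) = 4 \left(-2 + 4\right) = 4 \cdot 2 = 8$)
$\left(-531\right) \left(-1353\right) + F{\left(34,28 \right)} = \left(-531\right) \left(-1353\right) + 8 = 718443 + 8 = 718451$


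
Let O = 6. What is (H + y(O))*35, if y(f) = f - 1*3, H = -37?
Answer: -1190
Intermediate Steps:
y(f) = -3 + f (y(f) = f - 3 = -3 + f)
(H + y(O))*35 = (-37 + (-3 + 6))*35 = (-37 + 3)*35 = -34*35 = -1190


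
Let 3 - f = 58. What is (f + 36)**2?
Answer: 361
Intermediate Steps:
f = -55 (f = 3 - 1*58 = 3 - 58 = -55)
(f + 36)**2 = (-55 + 36)**2 = (-19)**2 = 361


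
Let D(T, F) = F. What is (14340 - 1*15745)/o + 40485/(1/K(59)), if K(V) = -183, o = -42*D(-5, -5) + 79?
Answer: -2141131600/289 ≈ -7.4088e+6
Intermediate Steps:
o = 289 (o = -42*(-5) + 79 = 210 + 79 = 289)
(14340 - 1*15745)/o + 40485/(1/K(59)) = (14340 - 1*15745)/289 + 40485/(1/(-183)) = (14340 - 15745)*(1/289) + 40485/(-1/183) = -1405*1/289 + 40485*(-183) = -1405/289 - 7408755 = -2141131600/289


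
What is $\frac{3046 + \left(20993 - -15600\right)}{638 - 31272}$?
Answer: $- \frac{39639}{30634} \approx -1.294$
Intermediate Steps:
$\frac{3046 + \left(20993 - -15600\right)}{638 - 31272} = \frac{3046 + \left(20993 + 15600\right)}{-30634} = \left(3046 + 36593\right) \left(- \frac{1}{30634}\right) = 39639 \left(- \frac{1}{30634}\right) = - \frac{39639}{30634}$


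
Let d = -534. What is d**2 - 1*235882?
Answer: 49274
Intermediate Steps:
d**2 - 1*235882 = (-534)**2 - 1*235882 = 285156 - 235882 = 49274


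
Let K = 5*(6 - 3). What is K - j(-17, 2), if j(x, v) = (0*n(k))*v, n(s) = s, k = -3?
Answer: 15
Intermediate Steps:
K = 15 (K = 5*3 = 15)
j(x, v) = 0 (j(x, v) = (0*(-3))*v = 0*v = 0)
K - j(-17, 2) = 15 - 1*0 = 15 + 0 = 15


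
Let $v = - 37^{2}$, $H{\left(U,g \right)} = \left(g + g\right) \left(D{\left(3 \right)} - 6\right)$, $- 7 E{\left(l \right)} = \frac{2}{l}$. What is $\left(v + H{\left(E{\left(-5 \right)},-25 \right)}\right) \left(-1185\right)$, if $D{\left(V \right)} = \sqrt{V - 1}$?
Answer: $1266765 + 59250 \sqrt{2} \approx 1.3506 \cdot 10^{6}$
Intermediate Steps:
$E{\left(l \right)} = - \frac{2}{7 l}$ ($E{\left(l \right)} = - \frac{2 \frac{1}{l}}{7} = - \frac{2}{7 l}$)
$D{\left(V \right)} = \sqrt{-1 + V}$
$H{\left(U,g \right)} = 2 g \left(-6 + \sqrt{2}\right)$ ($H{\left(U,g \right)} = \left(g + g\right) \left(\sqrt{-1 + 3} - 6\right) = 2 g \left(\sqrt{2} - 6\right) = 2 g \left(-6 + \sqrt{2}\right)$)
$v = -1369$ ($v = \left(-1\right) 1369 = -1369$)
$\left(v + H{\left(E{\left(-5 \right)},-25 \right)}\right) \left(-1185\right) = \left(-1369 + 2 \left(-25\right) \left(-6 + \sqrt{2}\right)\right) \left(-1185\right) = \left(-1369 + \left(300 - 50 \sqrt{2}\right)\right) \left(-1185\right) = \left(-1069 - 50 \sqrt{2}\right) \left(-1185\right) = 1266765 + 59250 \sqrt{2}$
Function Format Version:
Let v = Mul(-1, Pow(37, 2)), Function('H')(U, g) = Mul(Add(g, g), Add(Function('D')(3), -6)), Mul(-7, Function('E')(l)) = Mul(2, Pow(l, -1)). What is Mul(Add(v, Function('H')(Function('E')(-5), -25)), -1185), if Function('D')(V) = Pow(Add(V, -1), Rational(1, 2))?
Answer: Add(1266765, Mul(59250, Pow(2, Rational(1, 2)))) ≈ 1.3506e+6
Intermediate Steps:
Function('E')(l) = Mul(Rational(-2, 7), Pow(l, -1)) (Function('E')(l) = Mul(Rational(-1, 7), Mul(2, Pow(l, -1))) = Mul(Rational(-2, 7), Pow(l, -1)))
Function('D')(V) = Pow(Add(-1, V), Rational(1, 2))
Function('H')(U, g) = Mul(2, g, Add(-6, Pow(2, Rational(1, 2)))) (Function('H')(U, g) = Mul(Add(g, g), Add(Pow(Add(-1, 3), Rational(1, 2)), -6)) = Mul(Mul(2, g), Add(Pow(2, Rational(1, 2)), -6)) = Mul(Mul(2, g), Add(-6, Pow(2, Rational(1, 2)))) = Mul(2, g, Add(-6, Pow(2, Rational(1, 2)))))
v = -1369 (v = Mul(-1, 1369) = -1369)
Mul(Add(v, Function('H')(Function('E')(-5), -25)), -1185) = Mul(Add(-1369, Mul(2, -25, Add(-6, Pow(2, Rational(1, 2))))), -1185) = Mul(Add(-1369, Add(300, Mul(-50, Pow(2, Rational(1, 2))))), -1185) = Mul(Add(-1069, Mul(-50, Pow(2, Rational(1, 2)))), -1185) = Add(1266765, Mul(59250, Pow(2, Rational(1, 2))))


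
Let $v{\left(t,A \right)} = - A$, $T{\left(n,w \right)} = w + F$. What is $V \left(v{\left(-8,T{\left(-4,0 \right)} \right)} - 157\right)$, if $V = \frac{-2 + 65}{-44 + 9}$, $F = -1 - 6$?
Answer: $270$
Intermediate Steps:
$F = -7$ ($F = -1 - 6 = -7$)
$T{\left(n,w \right)} = -7 + w$ ($T{\left(n,w \right)} = w - 7 = -7 + w$)
$V = - \frac{9}{5}$ ($V = \frac{63}{-35} = 63 \left(- \frac{1}{35}\right) = - \frac{9}{5} \approx -1.8$)
$V \left(v{\left(-8,T{\left(-4,0 \right)} \right)} - 157\right) = - \frac{9 \left(- (-7 + 0) - 157\right)}{5} = - \frac{9 \left(\left(-1\right) \left(-7\right) - 157\right)}{5} = - \frac{9 \left(7 - 157\right)}{5} = \left(- \frac{9}{5}\right) \left(-150\right) = 270$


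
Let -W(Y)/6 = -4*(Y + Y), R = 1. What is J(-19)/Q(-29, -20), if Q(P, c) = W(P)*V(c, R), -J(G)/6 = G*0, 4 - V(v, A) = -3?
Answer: 0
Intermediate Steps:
V(v, A) = 7 (V(v, A) = 4 - 1*(-3) = 4 + 3 = 7)
J(G) = 0 (J(G) = -6*G*0 = -6*0 = 0)
W(Y) = 48*Y (W(Y) = -(-24)*(Y + Y) = -(-24)*2*Y = -(-48)*Y = 48*Y)
Q(P, c) = 336*P (Q(P, c) = (48*P)*7 = 336*P)
J(-19)/Q(-29, -20) = 0/((336*(-29))) = 0/(-9744) = 0*(-1/9744) = 0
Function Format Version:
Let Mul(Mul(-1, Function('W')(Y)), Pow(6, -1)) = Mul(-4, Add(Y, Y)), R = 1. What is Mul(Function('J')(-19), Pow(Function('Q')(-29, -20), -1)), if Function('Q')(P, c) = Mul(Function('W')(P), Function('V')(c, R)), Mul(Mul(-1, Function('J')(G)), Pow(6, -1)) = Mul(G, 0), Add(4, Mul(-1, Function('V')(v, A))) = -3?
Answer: 0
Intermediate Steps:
Function('V')(v, A) = 7 (Function('V')(v, A) = Add(4, Mul(-1, -3)) = Add(4, 3) = 7)
Function('J')(G) = 0 (Function('J')(G) = Mul(-6, Mul(G, 0)) = Mul(-6, 0) = 0)
Function('W')(Y) = Mul(48, Y) (Function('W')(Y) = Mul(-6, Mul(-4, Add(Y, Y))) = Mul(-6, Mul(-4, Mul(2, Y))) = Mul(-6, Mul(-8, Y)) = Mul(48, Y))
Function('Q')(P, c) = Mul(336, P) (Function('Q')(P, c) = Mul(Mul(48, P), 7) = Mul(336, P))
Mul(Function('J')(-19), Pow(Function('Q')(-29, -20), -1)) = Mul(0, Pow(Mul(336, -29), -1)) = Mul(0, Pow(-9744, -1)) = Mul(0, Rational(-1, 9744)) = 0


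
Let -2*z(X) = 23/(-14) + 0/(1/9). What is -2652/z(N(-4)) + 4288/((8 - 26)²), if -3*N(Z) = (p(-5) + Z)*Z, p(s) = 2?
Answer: -5990080/1863 ≈ -3215.3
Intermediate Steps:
N(Z) = -Z*(2 + Z)/3 (N(Z) = -(2 + Z)*Z/3 = -Z*(2 + Z)/3)
z(X) = 23/28 (z(X) = -(23/(-14) + 0/(1/9))/2 = -(23*(-1/14) + 0/(⅑))/2 = -(-23/14 + 0*9)/2 = -(-23/14 + 0)/2 = -½*(-23/14) = 23/28)
-2652/z(N(-4)) + 4288/((8 - 26)²) = -2652/23/28 + 4288/((8 - 26)²) = -2652*28/23 + 4288/((-18)²) = -74256/23 + 4288/324 = -74256/23 + 4288*(1/324) = -74256/23 + 1072/81 = -5990080/1863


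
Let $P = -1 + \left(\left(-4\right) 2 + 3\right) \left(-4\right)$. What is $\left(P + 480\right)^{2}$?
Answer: $249001$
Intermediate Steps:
$P = 19$ ($P = -1 + \left(-8 + 3\right) \left(-4\right) = -1 - -20 = -1 + 20 = 19$)
$\left(P + 480\right)^{2} = \left(19 + 480\right)^{2} = 499^{2} = 249001$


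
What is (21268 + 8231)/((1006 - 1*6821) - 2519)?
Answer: -9833/2778 ≈ -3.5396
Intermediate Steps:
(21268 + 8231)/((1006 - 1*6821) - 2519) = 29499/((1006 - 6821) - 2519) = 29499/(-5815 - 2519) = 29499/(-8334) = 29499*(-1/8334) = -9833/2778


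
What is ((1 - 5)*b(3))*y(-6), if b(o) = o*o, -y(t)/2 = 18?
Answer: 1296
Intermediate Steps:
y(t) = -36 (y(t) = -2*18 = -36)
b(o) = o²
((1 - 5)*b(3))*y(-6) = ((1 - 5)*3²)*(-36) = -4*9*(-36) = -36*(-36) = 1296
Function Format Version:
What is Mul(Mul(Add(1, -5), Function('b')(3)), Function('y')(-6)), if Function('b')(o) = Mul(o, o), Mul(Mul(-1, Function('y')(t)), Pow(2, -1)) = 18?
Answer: 1296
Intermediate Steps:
Function('y')(t) = -36 (Function('y')(t) = Mul(-2, 18) = -36)
Function('b')(o) = Pow(o, 2)
Mul(Mul(Add(1, -5), Function('b')(3)), Function('y')(-6)) = Mul(Mul(Add(1, -5), Pow(3, 2)), -36) = Mul(Mul(-4, 9), -36) = Mul(-36, -36) = 1296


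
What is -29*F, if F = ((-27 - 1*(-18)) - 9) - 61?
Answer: 2291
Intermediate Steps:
F = -79 (F = ((-27 + 18) - 9) - 61 = (-9 - 9) - 61 = -18 - 61 = -79)
-29*F = -29*(-79) = 2291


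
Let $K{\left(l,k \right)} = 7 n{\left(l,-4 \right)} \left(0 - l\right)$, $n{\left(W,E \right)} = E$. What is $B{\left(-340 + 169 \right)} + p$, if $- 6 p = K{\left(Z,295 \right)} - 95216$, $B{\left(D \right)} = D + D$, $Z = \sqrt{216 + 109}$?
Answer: $\frac{46582}{3} - \frac{70 \sqrt{13}}{3} \approx 15443.0$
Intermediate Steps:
$Z = 5 \sqrt{13}$ ($Z = \sqrt{325} = 5 \sqrt{13} \approx 18.028$)
$B{\left(D \right)} = 2 D$
$K{\left(l,k \right)} = 28 l$ ($K{\left(l,k \right)} = 7 \left(-4\right) \left(0 - l\right) = - 28 \left(- l\right) = 28 l$)
$p = \frac{47608}{3} - \frac{70 \sqrt{13}}{3}$ ($p = - \frac{28 \cdot 5 \sqrt{13} - 95216}{6} = - \frac{140 \sqrt{13} - 95216}{6} = - \frac{-95216 + 140 \sqrt{13}}{6} = \frac{47608}{3} - \frac{70 \sqrt{13}}{3} \approx 15785.0$)
$B{\left(-340 + 169 \right)} + p = 2 \left(-340 + 169\right) + \left(\frac{47608}{3} - \frac{70 \sqrt{13}}{3}\right) = 2 \left(-171\right) + \left(\frac{47608}{3} - \frac{70 \sqrt{13}}{3}\right) = -342 + \left(\frac{47608}{3} - \frac{70 \sqrt{13}}{3}\right) = \frac{46582}{3} - \frac{70 \sqrt{13}}{3}$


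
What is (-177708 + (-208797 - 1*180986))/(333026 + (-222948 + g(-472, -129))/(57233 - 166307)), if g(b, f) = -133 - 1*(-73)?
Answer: -10316418889/6054116822 ≈ -1.7040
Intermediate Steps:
g(b, f) = -60 (g(b, f) = -133 + 73 = -60)
(-177708 + (-208797 - 1*180986))/(333026 + (-222948 + g(-472, -129))/(57233 - 166307)) = (-177708 + (-208797 - 1*180986))/(333026 + (-222948 - 60)/(57233 - 166307)) = (-177708 + (-208797 - 180986))/(333026 - 223008/(-109074)) = (-177708 - 389783)/(333026 - 223008*(-1/109074)) = -567491/(333026 + 37168/18179) = -567491/6054116822/18179 = -567491*18179/6054116822 = -10316418889/6054116822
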